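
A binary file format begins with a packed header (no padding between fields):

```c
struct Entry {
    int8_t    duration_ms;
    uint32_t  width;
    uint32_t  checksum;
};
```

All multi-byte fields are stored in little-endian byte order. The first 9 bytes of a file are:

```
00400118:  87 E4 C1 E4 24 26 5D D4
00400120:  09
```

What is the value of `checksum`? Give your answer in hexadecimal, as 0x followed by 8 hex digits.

`checksum` follows `duration_ms` (1 B), `width` (4 B), so it starts at offset 1 + 4 = 5 and occupies 4 bytes.
Bytes at offsets 5..8: 26 5D D4 09.
Little-endian stores the least-significant byte at the lowest address.
Reassemble most-significant byte first: 09 D4 5D 26 → 0x09D45D26.

0x09D45D26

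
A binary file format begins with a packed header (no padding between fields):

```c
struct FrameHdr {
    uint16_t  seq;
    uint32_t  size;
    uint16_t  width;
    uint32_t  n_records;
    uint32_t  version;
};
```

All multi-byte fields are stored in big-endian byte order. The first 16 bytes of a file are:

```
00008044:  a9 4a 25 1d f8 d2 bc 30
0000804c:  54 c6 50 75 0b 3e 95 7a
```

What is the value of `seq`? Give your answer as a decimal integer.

43338

`seq` is the first field, at byte offset 0, occupying 2 bytes.
Bytes at offsets 0..1: A9 4A.
Big-endian: lowest address holds the most-significant byte.
The bytes are already most-significant first: 0xA94A.
0xA94A = 43338.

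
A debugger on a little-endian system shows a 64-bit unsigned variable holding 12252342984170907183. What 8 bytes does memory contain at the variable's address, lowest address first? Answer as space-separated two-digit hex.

2F A6 C1 45 07 11 09 AA

12252342984170907183 in hexadecimal, padded to 64 bits, is 0xAA09110745C1A62F.
Split into bytes (most-significant first): AA 09 11 07 45 C1 A6 2F.
Little-endian: lowest address holds the least-significant byte.
So at ascending addresses the bytes are 2F A6 C1 45 07 11 09 AA.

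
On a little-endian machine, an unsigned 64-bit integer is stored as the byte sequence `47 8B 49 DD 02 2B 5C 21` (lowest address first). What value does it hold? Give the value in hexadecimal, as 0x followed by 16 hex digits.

0x215C2B02DD498B47

Little-endian: lowest address holds the least-significant byte.
Reassemble most-significant byte first: 21 5C 2B 02 DD 49 8B 47 → 0x215C2B02DD498B47.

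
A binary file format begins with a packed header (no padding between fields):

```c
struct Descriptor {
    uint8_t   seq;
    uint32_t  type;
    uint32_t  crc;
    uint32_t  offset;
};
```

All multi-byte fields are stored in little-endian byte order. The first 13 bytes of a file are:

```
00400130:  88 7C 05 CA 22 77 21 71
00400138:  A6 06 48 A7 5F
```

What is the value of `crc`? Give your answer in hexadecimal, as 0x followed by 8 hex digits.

`crc` follows `seq` (1 B), `type` (4 B), so it starts at offset 1 + 4 = 5 and occupies 4 bytes.
Bytes at offsets 5..8: 77 21 71 A6.
Little-endian stores the least-significant byte at the lowest address.
Reassemble most-significant byte first: A6 71 21 77 → 0xA6712177.

0xA6712177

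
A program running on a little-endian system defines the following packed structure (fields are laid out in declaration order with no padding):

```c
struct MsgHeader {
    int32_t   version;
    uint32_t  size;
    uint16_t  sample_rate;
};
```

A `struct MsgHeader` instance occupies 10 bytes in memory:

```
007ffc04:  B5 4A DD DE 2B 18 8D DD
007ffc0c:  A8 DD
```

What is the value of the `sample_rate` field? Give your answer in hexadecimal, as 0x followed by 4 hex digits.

`sample_rate` follows `version` (4 B), `size` (4 B), so it starts at offset 4 + 4 = 8 and occupies 2 bytes.
Bytes at offsets 8..9: A8 DD.
In little-endian order the low byte comes first in memory.
Reassemble most-significant byte first: DD A8 → 0xDDA8.

0xDDA8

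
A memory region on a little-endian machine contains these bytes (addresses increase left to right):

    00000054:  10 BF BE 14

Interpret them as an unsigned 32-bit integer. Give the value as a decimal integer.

Little-endian: lowest address holds the least-significant byte.
Reassemble most-significant byte first: 14 BE BF 10 → 0x14BEBF10.
0x14BEBF10 = 348045072.

348045072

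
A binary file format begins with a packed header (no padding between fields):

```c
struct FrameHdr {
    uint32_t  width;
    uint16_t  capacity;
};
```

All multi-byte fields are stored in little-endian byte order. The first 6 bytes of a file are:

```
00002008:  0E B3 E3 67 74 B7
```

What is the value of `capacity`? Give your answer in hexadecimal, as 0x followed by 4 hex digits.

0xB774

`capacity` follows `width` (4 bytes), so it starts at byte offset 4 and occupies 2 bytes.
Bytes at offsets 4..5: 74 B7.
Little-endian stores the least-significant byte at the lowest address.
Reassemble most-significant byte first: B7 74 → 0xB774.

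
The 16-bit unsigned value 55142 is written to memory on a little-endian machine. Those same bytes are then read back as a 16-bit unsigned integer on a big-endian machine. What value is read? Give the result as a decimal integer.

55142 in 16-bit hexadecimal is 0xD766.
Stored little-endian, the bytes at ascending addresses are 66 D7.
Read back as big-endian, the last byte is least significant, giving 0x66D7.
0x66D7 = 26327.

26327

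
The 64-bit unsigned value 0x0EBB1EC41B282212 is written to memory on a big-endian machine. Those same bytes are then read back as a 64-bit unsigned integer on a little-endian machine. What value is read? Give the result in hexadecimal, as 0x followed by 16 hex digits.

Stored big-endian, the bytes at ascending addresses are 0E BB 1E C4 1B 28 22 12.
Read back as little-endian, the first byte is least significant, giving 0x1222281BC41EBB0E.

0x1222281BC41EBB0E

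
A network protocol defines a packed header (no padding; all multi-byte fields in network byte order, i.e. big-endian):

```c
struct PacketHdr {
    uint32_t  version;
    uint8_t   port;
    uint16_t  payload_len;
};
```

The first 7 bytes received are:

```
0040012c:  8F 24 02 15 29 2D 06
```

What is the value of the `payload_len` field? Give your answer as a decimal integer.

`payload_len` follows `version` (4 B), `port` (1 B), so it starts at offset 4 + 1 = 5 and occupies 2 bytes.
Bytes at offsets 5..6: 2D 06.
Big-endian: lowest address holds the most-significant byte.
The bytes are already most-significant first: 0x2D06.
0x2D06 = 11526.

11526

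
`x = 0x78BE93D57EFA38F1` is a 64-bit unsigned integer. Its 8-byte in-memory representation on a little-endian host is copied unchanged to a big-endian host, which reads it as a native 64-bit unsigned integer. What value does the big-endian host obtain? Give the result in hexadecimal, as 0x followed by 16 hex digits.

0xF138FA7ED593BE78

Stored little-endian, the bytes at ascending addresses are F1 38 FA 7E D5 93 BE 78.
Read back as big-endian, the last byte is least significant, giving 0xF138FA7ED593BE78.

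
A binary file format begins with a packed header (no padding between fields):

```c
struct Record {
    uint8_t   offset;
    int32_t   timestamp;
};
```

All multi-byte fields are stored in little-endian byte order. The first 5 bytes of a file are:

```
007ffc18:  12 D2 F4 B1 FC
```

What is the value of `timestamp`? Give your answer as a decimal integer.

`timestamp` follows `offset` (1 byte), so it starts at byte offset 1 and occupies 4 bytes.
Bytes at offsets 1..4: D2 F4 B1 FC.
Little-endian: lowest address holds the least-significant byte.
Reassemble most-significant byte first: FC B1 F4 D2 → 0xFCB1F4D2.
Top bit is set, so as a signed 32-bit value this is 0xFCB1F4D2 − 2^32 = -55446318.

-55446318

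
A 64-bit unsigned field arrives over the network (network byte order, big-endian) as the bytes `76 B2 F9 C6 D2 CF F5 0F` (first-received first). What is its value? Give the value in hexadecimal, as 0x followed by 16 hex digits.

Big-endian stores the most-significant byte at the lowest address.
The bytes are already most-significant first: 0x76B2F9C6D2CFF50F.

0x76B2F9C6D2CFF50F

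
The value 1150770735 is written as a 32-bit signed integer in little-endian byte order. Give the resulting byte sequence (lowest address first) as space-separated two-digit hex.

2F 5E 97 44

1150770735 in hexadecimal, padded to 32 bits, is 0x44975E2F.
Split into bytes (most-significant first): 44 97 5E 2F.
Little-endian: lowest address holds the least-significant byte.
So at ascending addresses the bytes are 2F 5E 97 44.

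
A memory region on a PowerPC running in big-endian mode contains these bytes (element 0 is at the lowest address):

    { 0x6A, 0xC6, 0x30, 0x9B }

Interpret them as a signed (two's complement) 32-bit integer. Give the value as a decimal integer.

1791373467

Big-endian: lowest address holds the most-significant byte.
The bytes are already most-significant first: 0x6AC6309B.
0x6AC6309B = 1791373467.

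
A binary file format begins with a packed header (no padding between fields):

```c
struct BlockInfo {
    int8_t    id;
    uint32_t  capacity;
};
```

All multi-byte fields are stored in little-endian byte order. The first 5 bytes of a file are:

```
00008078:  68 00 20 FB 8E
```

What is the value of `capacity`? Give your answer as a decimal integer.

`capacity` follows `id` (1 byte), so it starts at byte offset 1 and occupies 4 bytes.
Bytes at offsets 1..4: 00 20 FB 8E.
Little-endian: lowest address holds the least-significant byte.
Reassemble most-significant byte first: 8E FB 20 00 → 0x8EFB2000.
0x8EFB2000 = 2398822400.

2398822400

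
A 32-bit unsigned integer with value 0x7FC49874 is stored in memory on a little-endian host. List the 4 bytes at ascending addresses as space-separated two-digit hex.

74 98 C4 7F

Split into bytes (most-significant first): 7F C4 98 74.
In little-endian order the low byte comes first in memory.
So at ascending addresses the bytes are 74 98 C4 7F.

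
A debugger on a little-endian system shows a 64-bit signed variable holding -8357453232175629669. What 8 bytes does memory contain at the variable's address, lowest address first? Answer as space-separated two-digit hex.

Two's complement of -8357453232175629669 in 64 bits: 8357453232175629669 = 0x73FBA36F5AC4C565; invert → 0x8C045C90A53B3A9A; add 1 → 0x8C045C90A53B3A9B.
Split into bytes (most-significant first): 8C 04 5C 90 A5 3B 3A 9B.
Little-endian: lowest address holds the least-significant byte.
So at ascending addresses the bytes are 9B 3A 3B A5 90 5C 04 8C.

9B 3A 3B A5 90 5C 04 8C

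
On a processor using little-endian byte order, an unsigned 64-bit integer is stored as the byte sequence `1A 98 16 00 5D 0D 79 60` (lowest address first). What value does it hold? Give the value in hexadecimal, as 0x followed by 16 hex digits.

Little-endian: lowest address holds the least-significant byte.
Reassemble most-significant byte first: 60 79 0D 5D 00 16 98 1A → 0x60790D5D0016981A.

0x60790D5D0016981A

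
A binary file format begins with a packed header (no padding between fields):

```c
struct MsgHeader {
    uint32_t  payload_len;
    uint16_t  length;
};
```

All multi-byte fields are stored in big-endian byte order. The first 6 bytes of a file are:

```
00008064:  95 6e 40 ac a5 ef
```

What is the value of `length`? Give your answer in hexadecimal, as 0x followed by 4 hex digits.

0xA5EF

`length` follows `payload_len` (4 bytes), so it starts at byte offset 4 and occupies 2 bytes.
Bytes at offsets 4..5: A5 EF.
Big-endian: lowest address holds the most-significant byte.
The bytes are already most-significant first: 0xA5EF.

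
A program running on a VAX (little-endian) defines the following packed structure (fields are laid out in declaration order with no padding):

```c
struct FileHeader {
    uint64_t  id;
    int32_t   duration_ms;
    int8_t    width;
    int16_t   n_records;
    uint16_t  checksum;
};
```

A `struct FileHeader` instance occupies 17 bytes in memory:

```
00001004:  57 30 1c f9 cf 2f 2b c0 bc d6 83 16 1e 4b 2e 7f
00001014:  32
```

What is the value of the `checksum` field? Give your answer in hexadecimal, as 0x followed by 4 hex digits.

`checksum` follows `id` (8 B), `duration_ms` (4 B), `width` (1 B), `n_records` (2 B), so it starts at offset 8 + 4 + 1 + 2 = 15 and occupies 2 bytes.
Bytes at offsets 15..16: 7F 32.
Little-endian: lowest address holds the least-significant byte.
Reassemble most-significant byte first: 32 7F → 0x327F.

0x327F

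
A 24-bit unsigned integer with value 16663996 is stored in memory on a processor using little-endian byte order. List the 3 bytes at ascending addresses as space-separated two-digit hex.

16663996 in hexadecimal, padded to 24 bits, is 0xFE45BC.
Split into bytes (most-significant first): FE 45 BC.
Little-endian stores the least-significant byte at the lowest address.
So at ascending addresses the bytes are BC 45 FE.

BC 45 FE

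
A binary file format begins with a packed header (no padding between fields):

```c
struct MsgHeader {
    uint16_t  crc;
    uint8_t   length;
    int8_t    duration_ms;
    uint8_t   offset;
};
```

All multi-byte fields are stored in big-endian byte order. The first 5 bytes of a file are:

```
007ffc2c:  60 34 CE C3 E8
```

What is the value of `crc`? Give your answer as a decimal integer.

24628

`crc` is the first field, at byte offset 0, occupying 2 bytes.
Bytes at offsets 0..1: 60 34.
Big-endian stores the most-significant byte at the lowest address.
The bytes are already most-significant first: 0x6034.
0x6034 = 24628.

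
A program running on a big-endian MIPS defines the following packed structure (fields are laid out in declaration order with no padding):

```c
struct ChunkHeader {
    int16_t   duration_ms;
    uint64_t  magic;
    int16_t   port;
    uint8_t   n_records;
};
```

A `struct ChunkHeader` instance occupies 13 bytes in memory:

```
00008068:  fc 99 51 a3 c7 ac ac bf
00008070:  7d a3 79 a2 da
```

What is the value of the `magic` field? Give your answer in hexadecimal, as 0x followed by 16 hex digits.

0x51A3C7ACACBF7DA3

`magic` follows `duration_ms` (2 bytes), so it starts at byte offset 2 and occupies 8 bytes.
Bytes at offsets 2..9: 51 A3 C7 AC AC BF 7D A3.
In big-endian order the high byte comes first in memory.
The bytes are already most-significant first: 0x51A3C7ACACBF7DA3.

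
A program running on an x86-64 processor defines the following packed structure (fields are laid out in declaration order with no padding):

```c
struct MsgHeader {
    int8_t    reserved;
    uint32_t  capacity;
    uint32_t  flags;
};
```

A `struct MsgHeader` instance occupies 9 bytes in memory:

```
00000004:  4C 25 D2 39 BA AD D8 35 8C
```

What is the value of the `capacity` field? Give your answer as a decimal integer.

3124351525

`capacity` follows `reserved` (1 byte), so it starts at byte offset 1 and occupies 4 bytes.
Bytes at offsets 1..4: 25 D2 39 BA.
Little-endian stores the least-significant byte at the lowest address.
Reassemble most-significant byte first: BA 39 D2 25 → 0xBA39D225.
0xBA39D225 = 3124351525.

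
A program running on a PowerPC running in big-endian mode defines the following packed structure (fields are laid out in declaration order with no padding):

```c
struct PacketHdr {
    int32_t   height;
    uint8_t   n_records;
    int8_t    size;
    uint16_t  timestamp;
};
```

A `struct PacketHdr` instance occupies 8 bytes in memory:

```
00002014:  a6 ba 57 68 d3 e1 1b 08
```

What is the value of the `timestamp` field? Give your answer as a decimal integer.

6920

`timestamp` follows `height` (4 B), `n_records` (1 B), `size` (1 B), so it starts at offset 4 + 1 + 1 = 6 and occupies 2 bytes.
Bytes at offsets 6..7: 1B 08.
Big-endian stores the most-significant byte at the lowest address.
The bytes are already most-significant first: 0x1B08.
0x1B08 = 6920.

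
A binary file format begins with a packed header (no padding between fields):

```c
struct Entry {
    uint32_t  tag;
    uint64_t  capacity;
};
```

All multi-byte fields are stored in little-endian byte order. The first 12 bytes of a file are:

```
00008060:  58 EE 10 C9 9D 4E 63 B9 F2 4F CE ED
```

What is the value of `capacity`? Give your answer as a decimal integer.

17135721536102289053

`capacity` follows `tag` (4 bytes), so it starts at byte offset 4 and occupies 8 bytes.
Bytes at offsets 4..11: 9D 4E 63 B9 F2 4F CE ED.
Little-endian stores the least-significant byte at the lowest address.
Reassemble most-significant byte first: ED CE 4F F2 B9 63 4E 9D → 0xEDCE4FF2B9634E9D.
0xEDCE4FF2B9634E9D = 17135721536102289053.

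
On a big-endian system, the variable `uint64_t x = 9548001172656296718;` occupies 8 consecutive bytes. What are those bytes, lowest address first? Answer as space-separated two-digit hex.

9548001172656296718 in hexadecimal, padded to 64 bits, is 0x8481507AA331130E.
Split into bytes (most-significant first): 84 81 50 7A A3 31 13 0E.
Big-endian: lowest address holds the most-significant byte.
So the memory order matches the most-significant-first order: 84 81 50 7A A3 31 13 0E.

84 81 50 7A A3 31 13 0E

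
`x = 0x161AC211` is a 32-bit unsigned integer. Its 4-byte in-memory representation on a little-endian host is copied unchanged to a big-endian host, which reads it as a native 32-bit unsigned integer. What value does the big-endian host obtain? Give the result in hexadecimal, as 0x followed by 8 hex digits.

Stored little-endian, the bytes at ascending addresses are 11 C2 1A 16.
Read back as big-endian, the last byte is least significant, giving 0x11C21A16.

0x11C21A16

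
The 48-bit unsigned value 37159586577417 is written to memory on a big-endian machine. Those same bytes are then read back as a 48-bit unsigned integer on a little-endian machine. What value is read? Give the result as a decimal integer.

37159586577417 in 48-bit hexadecimal is 0x21CBE3F53C09.
Stored big-endian, the bytes at ascending addresses are 21 CB E3 F5 3C 09.
Read back as little-endian, the first byte is least significant, giving 0x093CF5E3CB21.
0x093CF5E3CB21 = 10157428034337.

10157428034337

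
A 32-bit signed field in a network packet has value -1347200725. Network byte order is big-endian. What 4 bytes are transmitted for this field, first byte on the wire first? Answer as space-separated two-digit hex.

AF B3 59 2B

Two's complement of -1347200725 in 32 bits: 1347200725 = 0x504CA6D5; invert → 0xAFB3592A; add 1 → 0xAFB3592B.
Split into bytes (most-significant first): AF B3 59 2B.
Big-endian stores the most-significant byte at the lowest address.
So the memory order matches the most-significant-first order: AF B3 59 2B.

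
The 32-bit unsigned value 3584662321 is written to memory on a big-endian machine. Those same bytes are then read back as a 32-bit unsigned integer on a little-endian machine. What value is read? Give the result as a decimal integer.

3584662321 in 32-bit hexadecimal is 0xD5A99B31.
Stored big-endian, the bytes at ascending addresses are D5 A9 9B 31.
Read back as little-endian, the first byte is least significant, giving 0x319BA9D5.
0x319BA9D5 = 832285141.

832285141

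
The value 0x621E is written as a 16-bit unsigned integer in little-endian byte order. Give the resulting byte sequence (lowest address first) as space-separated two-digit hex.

Split into bytes (most-significant first): 62 1E.
In little-endian order the low byte comes first in memory.
So at ascending addresses the bytes are 1E 62.

1E 62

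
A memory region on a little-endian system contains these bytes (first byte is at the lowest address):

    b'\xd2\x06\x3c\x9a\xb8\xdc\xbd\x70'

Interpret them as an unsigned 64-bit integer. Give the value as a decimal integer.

8123891988265961170

Little-endian stores the least-significant byte at the lowest address.
Reassemble most-significant byte first: 70 BD DC B8 9A 3C 06 D2 → 0x70BDDCB89A3C06D2.
0x70BDDCB89A3C06D2 = 8123891988265961170.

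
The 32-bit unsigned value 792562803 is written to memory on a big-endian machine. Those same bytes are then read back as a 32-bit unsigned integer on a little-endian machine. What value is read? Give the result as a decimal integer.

1938570543

792562803 in 32-bit hexadecimal is 0x2F3D8C73.
Stored big-endian, the bytes at ascending addresses are 2F 3D 8C 73.
Read back as little-endian, the first byte is least significant, giving 0x738C3D2F.
0x738C3D2F = 1938570543.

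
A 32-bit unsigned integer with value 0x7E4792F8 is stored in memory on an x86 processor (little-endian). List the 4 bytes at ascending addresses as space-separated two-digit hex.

F8 92 47 7E

Split into bytes (most-significant first): 7E 47 92 F8.
Little-endian: lowest address holds the least-significant byte.
So at ascending addresses the bytes are F8 92 47 7E.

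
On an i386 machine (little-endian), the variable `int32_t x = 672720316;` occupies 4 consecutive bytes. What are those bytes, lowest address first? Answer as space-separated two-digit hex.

672720316 in hexadecimal, padded to 32 bits, is 0x2818E5BC.
Split into bytes (most-significant first): 28 18 E5 BC.
Little-endian stores the least-significant byte at the lowest address.
So at ascending addresses the bytes are BC E5 18 28.

BC E5 18 28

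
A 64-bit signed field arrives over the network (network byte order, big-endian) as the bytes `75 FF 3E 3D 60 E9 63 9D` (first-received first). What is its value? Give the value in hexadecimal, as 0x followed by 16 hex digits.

0x75FF3E3D60E9639D

In big-endian order the high byte comes first in memory.
The bytes are already most-significant first: 0x75FF3E3D60E9639D.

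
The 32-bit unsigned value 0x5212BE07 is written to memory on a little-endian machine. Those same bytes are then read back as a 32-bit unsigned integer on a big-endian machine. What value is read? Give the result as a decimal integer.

Stored little-endian, the bytes at ascending addresses are 07 BE 12 52.
Read back as big-endian, the last byte is least significant, giving 0x07BE1252.
0x07BE1252 = 129897042.

129897042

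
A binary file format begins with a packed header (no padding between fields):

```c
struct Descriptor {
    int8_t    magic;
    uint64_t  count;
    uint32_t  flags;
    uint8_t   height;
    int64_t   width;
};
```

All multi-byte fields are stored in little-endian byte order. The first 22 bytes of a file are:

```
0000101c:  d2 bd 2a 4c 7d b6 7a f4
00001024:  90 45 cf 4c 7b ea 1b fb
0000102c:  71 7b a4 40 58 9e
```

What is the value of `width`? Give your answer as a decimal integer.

`width` follows `magic` (1 B), `count` (8 B), `flags` (4 B), `height` (1 B), so it starts at offset 1 + 8 + 4 + 1 = 14 and occupies 8 bytes.
Bytes at offsets 14..21: 1B FB 71 7B A4 40 58 9E.
In little-endian order the low byte comes first in memory.
Reassemble most-significant byte first: 9E 58 40 A4 7B 71 FB 1B → 0x9E5840A47B71FB1B.
Top bit is set, so as a signed 64-bit value this is 0x9E5840A47B71FB1B − 2^64 = -7036803342576518373.

-7036803342576518373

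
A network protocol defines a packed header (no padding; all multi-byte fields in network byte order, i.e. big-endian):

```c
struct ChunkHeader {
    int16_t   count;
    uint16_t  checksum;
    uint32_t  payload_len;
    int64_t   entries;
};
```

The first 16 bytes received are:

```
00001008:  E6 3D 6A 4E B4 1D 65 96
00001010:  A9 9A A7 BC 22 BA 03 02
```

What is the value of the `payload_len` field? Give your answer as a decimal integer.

3021825430

`payload_len` follows `count` (2 B), `checksum` (2 B), so it starts at offset 2 + 2 = 4 and occupies 4 bytes.
Bytes at offsets 4..7: B4 1D 65 96.
In big-endian order the high byte comes first in memory.
The bytes are already most-significant first: 0xB41D6596.
0xB41D6596 = 3021825430.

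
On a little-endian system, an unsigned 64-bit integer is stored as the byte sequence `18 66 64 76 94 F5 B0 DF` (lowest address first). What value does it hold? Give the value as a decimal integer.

16118653084349261336

Little-endian stores the least-significant byte at the lowest address.
Reassemble most-significant byte first: DF B0 F5 94 76 64 66 18 → 0xDFB0F59476646618.
0xDFB0F59476646618 = 16118653084349261336.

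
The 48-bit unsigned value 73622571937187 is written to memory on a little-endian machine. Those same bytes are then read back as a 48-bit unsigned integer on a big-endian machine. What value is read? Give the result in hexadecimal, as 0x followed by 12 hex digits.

0xA36D3F97F542

73622571937187 in 48-bit hexadecimal is 0x42F5973F6DA3.
Stored little-endian, the bytes at ascending addresses are A3 6D 3F 97 F5 42.
Read back as big-endian, the last byte is least significant, giving 0xA36D3F97F542.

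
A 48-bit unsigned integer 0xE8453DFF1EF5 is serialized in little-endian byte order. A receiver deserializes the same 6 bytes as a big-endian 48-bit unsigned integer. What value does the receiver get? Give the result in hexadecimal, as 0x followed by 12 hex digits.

0xF51EFF3D45E8

Stored little-endian, the bytes at ascending addresses are F5 1E FF 3D 45 E8.
Read back as big-endian, the last byte is least significant, giving 0xF51EFF3D45E8.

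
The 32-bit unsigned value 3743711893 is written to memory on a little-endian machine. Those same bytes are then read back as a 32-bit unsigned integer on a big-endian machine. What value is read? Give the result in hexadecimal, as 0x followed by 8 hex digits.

3743711893 in 32-bit hexadecimal is 0xDF248295.
Stored little-endian, the bytes at ascending addresses are 95 82 24 DF.
Read back as big-endian, the last byte is least significant, giving 0x958224DF.

0x958224DF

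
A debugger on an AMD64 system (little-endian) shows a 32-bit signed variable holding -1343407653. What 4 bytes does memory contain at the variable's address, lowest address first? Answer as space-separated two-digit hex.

DB 39 ED AF

Two's complement of -1343407653 in 32 bits: 1343407653 = 0x5012C625; invert → 0xAFED39DA; add 1 → 0xAFED39DB.
Split into bytes (most-significant first): AF ED 39 DB.
Little-endian stores the least-significant byte at the lowest address.
So at ascending addresses the bytes are DB 39 ED AF.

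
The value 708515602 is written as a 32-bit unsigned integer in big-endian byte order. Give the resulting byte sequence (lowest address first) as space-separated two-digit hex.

708515602 in hexadecimal, padded to 32 bits, is 0x2A3B1712.
Split into bytes (most-significant first): 2A 3B 17 12.
Big-endian stores the most-significant byte at the lowest address.
So the memory order matches the most-significant-first order: 2A 3B 17 12.

2A 3B 17 12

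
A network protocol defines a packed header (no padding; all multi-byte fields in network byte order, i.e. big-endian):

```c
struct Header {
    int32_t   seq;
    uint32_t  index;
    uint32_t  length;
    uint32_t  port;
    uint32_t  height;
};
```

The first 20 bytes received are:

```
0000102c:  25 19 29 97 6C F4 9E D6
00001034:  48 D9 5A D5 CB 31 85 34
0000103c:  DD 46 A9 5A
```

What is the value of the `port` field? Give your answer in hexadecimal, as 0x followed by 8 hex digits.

`port` follows `seq` (4 B), `index` (4 B), `length` (4 B), so it starts at offset 4 + 4 + 4 = 12 and occupies 4 bytes.
Bytes at offsets 12..15: CB 31 85 34.
Big-endian: lowest address holds the most-significant byte.
The bytes are already most-significant first: 0xCB318534.

0xCB318534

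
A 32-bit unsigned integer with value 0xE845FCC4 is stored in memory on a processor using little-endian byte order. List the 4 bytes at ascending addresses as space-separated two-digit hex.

Split into bytes (most-significant first): E8 45 FC C4.
In little-endian order the low byte comes first in memory.
So at ascending addresses the bytes are C4 FC 45 E8.

C4 FC 45 E8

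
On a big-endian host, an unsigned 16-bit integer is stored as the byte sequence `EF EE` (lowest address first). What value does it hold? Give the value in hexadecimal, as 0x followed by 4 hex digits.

0xEFEE

Big-endian: lowest address holds the most-significant byte.
The bytes are already most-significant first: 0xEFEE.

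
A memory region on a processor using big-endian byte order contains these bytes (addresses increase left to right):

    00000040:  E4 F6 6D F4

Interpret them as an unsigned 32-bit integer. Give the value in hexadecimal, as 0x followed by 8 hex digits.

Big-endian stores the most-significant byte at the lowest address.
The bytes are already most-significant first: 0xE4F66DF4.

0xE4F66DF4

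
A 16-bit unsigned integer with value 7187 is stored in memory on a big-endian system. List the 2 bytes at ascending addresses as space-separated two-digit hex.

1C 13

7187 in hexadecimal, padded to 16 bits, is 0x1C13.
Split into bytes (most-significant first): 1C 13.
Big-endian stores the most-significant byte at the lowest address.
So the memory order matches the most-significant-first order: 1C 13.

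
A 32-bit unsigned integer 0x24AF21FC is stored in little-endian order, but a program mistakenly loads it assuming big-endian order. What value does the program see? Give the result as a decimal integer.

4230065956

Stored little-endian, the bytes at ascending addresses are FC 21 AF 24.
Read back as big-endian, the last byte is least significant, giving 0xFC21AF24.
0xFC21AF24 = 4230065956.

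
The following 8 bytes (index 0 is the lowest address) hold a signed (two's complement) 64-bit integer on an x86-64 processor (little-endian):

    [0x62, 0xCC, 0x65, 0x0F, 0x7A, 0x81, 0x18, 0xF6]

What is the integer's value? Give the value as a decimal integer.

-713678179693900702

In little-endian order the low byte comes first in memory.
Reassemble most-significant byte first: F6 18 81 7A 0F 65 CC 62 → 0xF618817A0F65CC62.
Top bit is set, so as a signed 64-bit value this is 0xF618817A0F65CC62 − 2^64 = -713678179693900702.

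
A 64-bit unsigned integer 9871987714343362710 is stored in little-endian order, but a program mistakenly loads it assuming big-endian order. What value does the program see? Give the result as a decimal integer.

10871817784792711305

9871987714343362710 in 64-bit hexadecimal is 0x89005885AC74E096.
Stored little-endian, the bytes at ascending addresses are 96 E0 74 AC 85 58 00 89.
Read back as big-endian, the last byte is least significant, giving 0x96E074AC85580089.
0x96E074AC85580089 = 10871817784792711305.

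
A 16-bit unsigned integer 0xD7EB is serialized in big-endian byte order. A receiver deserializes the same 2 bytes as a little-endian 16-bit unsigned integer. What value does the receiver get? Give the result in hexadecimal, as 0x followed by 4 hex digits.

0xEBD7

Stored big-endian, the bytes at ascending addresses are D7 EB.
Read back as little-endian, the first byte is least significant, giving 0xEBD7.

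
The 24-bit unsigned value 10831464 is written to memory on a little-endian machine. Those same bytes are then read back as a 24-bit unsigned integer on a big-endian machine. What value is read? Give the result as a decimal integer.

6833829

10831464 in 24-bit hexadecimal is 0xA54668.
Stored little-endian, the bytes at ascending addresses are 68 46 A5.
Read back as big-endian, the last byte is least significant, giving 0x6846A5.
0x6846A5 = 6833829.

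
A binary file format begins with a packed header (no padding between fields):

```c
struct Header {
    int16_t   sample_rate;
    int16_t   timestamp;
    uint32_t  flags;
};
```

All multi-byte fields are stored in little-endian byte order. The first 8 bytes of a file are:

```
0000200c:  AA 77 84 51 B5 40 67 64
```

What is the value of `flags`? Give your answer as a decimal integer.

`flags` follows `sample_rate` (2 B), `timestamp` (2 B), so it starts at offset 2 + 2 = 4 and occupies 4 bytes.
Bytes at offsets 4..7: B5 40 67 64.
Little-endian stores the least-significant byte at the lowest address.
Reassemble most-significant byte first: 64 67 40 B5 → 0x646740B5.
0x646740B5 = 1684488373.

1684488373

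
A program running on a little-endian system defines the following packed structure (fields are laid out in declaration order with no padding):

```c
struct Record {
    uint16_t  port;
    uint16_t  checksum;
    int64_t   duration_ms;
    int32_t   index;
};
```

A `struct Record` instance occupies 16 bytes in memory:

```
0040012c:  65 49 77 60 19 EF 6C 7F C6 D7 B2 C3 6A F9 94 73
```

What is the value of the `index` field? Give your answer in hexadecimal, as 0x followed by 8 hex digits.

0x7394F96A

`index` follows `port` (2 B), `checksum` (2 B), `duration_ms` (8 B), so it starts at offset 2 + 2 + 8 = 12 and occupies 4 bytes.
Bytes at offsets 12..15: 6A F9 94 73.
Little-endian stores the least-significant byte at the lowest address.
Reassemble most-significant byte first: 73 94 F9 6A → 0x7394F96A.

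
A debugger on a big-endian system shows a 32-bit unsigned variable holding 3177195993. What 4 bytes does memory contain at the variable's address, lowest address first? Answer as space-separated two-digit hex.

BD 60 29 D9

3177195993 in hexadecimal, padded to 32 bits, is 0xBD6029D9.
Split into bytes (most-significant first): BD 60 29 D9.
Big-endian: lowest address holds the most-significant byte.
So the memory order matches the most-significant-first order: BD 60 29 D9.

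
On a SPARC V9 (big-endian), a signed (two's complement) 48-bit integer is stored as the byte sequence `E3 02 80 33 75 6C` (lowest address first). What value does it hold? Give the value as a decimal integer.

-31875096414868

In big-endian order the high byte comes first in memory.
The bytes are already most-significant first: 0xE3028033756C.
Top bit is set, so as a signed 48-bit value this is 0xE3028033756C − 2^48 = -31875096414868.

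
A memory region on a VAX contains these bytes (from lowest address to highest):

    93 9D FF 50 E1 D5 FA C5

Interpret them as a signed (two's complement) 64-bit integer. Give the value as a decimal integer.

Little-endian stores the least-significant byte at the lowest address.
Reassemble most-significant byte first: C5 FA D5 E1 50 FF 9D 93 → 0xC5FAD5E150FF9D93.
Top bit is set, so as a signed 64-bit value this is 0xC5FAD5E150FF9D93 − 2^64 = -4180794140356797037.

-4180794140356797037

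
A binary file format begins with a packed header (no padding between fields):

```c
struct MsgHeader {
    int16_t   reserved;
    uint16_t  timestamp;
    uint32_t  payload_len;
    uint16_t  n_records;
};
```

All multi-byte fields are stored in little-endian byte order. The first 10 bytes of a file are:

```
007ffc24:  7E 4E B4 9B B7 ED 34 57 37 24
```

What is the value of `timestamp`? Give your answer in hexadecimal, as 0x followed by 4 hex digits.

`timestamp` follows `reserved` (2 bytes), so it starts at byte offset 2 and occupies 2 bytes.
Bytes at offsets 2..3: B4 9B.
Little-endian stores the least-significant byte at the lowest address.
Reassemble most-significant byte first: 9B B4 → 0x9BB4.

0x9BB4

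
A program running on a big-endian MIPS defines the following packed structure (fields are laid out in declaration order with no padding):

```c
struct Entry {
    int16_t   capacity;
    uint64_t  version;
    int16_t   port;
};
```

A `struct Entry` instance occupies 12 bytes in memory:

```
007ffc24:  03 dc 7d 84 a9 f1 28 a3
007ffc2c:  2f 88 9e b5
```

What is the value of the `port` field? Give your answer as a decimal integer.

-24907

`port` follows `capacity` (2 B), `version` (8 B), so it starts at offset 2 + 8 = 10 and occupies 2 bytes.
Bytes at offsets 10..11: 9E B5.
Big-endian stores the most-significant byte at the lowest address.
The bytes are already most-significant first: 0x9EB5.
Top bit is set, so as a signed 16-bit value this is 0x9EB5 − 2^16 = -24907.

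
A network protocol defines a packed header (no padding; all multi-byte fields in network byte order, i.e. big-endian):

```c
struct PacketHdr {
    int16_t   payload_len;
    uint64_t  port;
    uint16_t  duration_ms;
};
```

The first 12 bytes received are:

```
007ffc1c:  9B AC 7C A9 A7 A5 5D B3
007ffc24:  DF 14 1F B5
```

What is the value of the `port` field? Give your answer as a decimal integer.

8982895260450676500

`port` follows `payload_len` (2 bytes), so it starts at byte offset 2 and occupies 8 bytes.
Bytes at offsets 2..9: 7C A9 A7 A5 5D B3 DF 14.
Big-endian stores the most-significant byte at the lowest address.
The bytes are already most-significant first: 0x7CA9A7A55DB3DF14.
0x7CA9A7A55DB3DF14 = 8982895260450676500.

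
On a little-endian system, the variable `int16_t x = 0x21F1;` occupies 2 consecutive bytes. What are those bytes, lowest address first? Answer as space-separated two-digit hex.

Split into bytes (most-significant first): 21 F1.
Little-endian: lowest address holds the least-significant byte.
So at ascending addresses the bytes are F1 21.

F1 21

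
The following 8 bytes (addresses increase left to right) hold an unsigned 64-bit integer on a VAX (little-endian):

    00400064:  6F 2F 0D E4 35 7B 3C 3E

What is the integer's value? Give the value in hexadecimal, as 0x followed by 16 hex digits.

0x3E3C7B35E40D2F6F

Little-endian stores the least-significant byte at the lowest address.
Reassemble most-significant byte first: 3E 3C 7B 35 E4 0D 2F 6F → 0x3E3C7B35E40D2F6F.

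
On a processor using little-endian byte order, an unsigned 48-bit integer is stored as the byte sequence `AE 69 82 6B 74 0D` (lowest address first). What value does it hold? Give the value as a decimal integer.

Little-endian stores the least-significant byte at the lowest address.
Reassemble most-significant byte first: 0D 74 6B 82 69 AE → 0x0D746B8269AE.
0x0D746B8269AE = 14793671076270.

14793671076270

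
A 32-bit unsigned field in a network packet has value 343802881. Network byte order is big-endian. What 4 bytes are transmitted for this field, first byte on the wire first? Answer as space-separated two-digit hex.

343802881 in hexadecimal, padded to 32 bits, is 0x147E0401.
Split into bytes (most-significant first): 14 7E 04 01.
In big-endian order the high byte comes first in memory.
So the memory order matches the most-significant-first order: 14 7E 04 01.

14 7E 04 01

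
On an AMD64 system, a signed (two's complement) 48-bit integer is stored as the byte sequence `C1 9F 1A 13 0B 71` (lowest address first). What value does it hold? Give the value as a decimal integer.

124292379090881

Little-endian stores the least-significant byte at the lowest address.
Reassemble most-significant byte first: 71 0B 13 1A 9F C1 → 0x710B131A9FC1.
0x710B131A9FC1 = 124292379090881.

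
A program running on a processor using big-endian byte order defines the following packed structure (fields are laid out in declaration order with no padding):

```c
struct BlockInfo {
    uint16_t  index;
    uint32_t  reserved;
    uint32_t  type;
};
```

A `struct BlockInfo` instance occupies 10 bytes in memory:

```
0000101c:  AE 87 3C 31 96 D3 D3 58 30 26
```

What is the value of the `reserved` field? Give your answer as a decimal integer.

1009882835

`reserved` follows `index` (2 bytes), so it starts at byte offset 2 and occupies 4 bytes.
Bytes at offsets 2..5: 3C 31 96 D3.
Big-endian: lowest address holds the most-significant byte.
The bytes are already most-significant first: 0x3C3196D3.
0x3C3196D3 = 1009882835.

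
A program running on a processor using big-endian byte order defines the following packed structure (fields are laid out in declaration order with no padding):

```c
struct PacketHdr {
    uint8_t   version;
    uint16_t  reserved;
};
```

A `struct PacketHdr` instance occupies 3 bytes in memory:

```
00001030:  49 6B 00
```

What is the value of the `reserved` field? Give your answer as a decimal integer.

27392

`reserved` follows `version` (1 byte), so it starts at byte offset 1 and occupies 2 bytes.
Bytes at offsets 1..2: 6B 00.
In big-endian order the high byte comes first in memory.
The bytes are already most-significant first: 0x6B00.
0x6B00 = 27392.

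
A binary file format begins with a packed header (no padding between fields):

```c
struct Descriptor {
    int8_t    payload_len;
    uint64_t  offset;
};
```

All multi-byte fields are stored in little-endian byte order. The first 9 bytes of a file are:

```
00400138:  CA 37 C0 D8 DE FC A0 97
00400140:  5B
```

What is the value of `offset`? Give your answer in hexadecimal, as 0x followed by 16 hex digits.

`offset` follows `payload_len` (1 byte), so it starts at byte offset 1 and occupies 8 bytes.
Bytes at offsets 1..8: 37 C0 D8 DE FC A0 97 5B.
Little-endian stores the least-significant byte at the lowest address.
Reassemble most-significant byte first: 5B 97 A0 FC DE D8 C0 37 → 0x5B97A0FCDED8C037.

0x5B97A0FCDED8C037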